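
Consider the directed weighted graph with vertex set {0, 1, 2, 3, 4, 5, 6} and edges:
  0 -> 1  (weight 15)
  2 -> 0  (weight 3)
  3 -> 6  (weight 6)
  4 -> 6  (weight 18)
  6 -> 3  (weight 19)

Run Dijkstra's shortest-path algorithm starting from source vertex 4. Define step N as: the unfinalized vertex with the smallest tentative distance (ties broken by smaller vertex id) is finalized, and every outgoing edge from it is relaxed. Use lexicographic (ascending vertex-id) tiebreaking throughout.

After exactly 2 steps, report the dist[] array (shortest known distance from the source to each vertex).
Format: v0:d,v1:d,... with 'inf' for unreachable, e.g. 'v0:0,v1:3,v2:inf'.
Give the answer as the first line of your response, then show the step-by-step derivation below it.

v0:inf,v1:inf,v2:inf,v3:37,v4:0,v5:inf,v6:18

step 1: dist = v0:inf,v1:inf,v2:inf,v3:inf,v4:0,v5:inf,v6:18
step 2: dist = v0:inf,v1:inf,v2:inf,v3:37,v4:0,v5:inf,v6:18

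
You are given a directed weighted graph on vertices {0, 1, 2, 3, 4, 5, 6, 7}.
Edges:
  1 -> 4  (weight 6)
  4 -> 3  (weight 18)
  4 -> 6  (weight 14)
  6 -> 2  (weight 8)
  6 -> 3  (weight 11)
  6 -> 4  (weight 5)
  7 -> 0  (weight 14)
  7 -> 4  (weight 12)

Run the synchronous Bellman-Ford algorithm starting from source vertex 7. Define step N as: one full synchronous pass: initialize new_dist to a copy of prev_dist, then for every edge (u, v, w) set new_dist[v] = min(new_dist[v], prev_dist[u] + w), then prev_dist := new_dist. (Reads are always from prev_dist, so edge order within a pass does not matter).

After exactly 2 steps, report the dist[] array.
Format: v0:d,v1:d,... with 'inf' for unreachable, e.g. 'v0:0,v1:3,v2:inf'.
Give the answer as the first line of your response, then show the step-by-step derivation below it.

v0:14,v1:inf,v2:inf,v3:30,v4:12,v5:inf,v6:26,v7:0

step 1: dist = v0:14,v1:inf,v2:inf,v3:inf,v4:12,v5:inf,v6:inf,v7:0
step 2: dist = v0:14,v1:inf,v2:inf,v3:30,v4:12,v5:inf,v6:26,v7:0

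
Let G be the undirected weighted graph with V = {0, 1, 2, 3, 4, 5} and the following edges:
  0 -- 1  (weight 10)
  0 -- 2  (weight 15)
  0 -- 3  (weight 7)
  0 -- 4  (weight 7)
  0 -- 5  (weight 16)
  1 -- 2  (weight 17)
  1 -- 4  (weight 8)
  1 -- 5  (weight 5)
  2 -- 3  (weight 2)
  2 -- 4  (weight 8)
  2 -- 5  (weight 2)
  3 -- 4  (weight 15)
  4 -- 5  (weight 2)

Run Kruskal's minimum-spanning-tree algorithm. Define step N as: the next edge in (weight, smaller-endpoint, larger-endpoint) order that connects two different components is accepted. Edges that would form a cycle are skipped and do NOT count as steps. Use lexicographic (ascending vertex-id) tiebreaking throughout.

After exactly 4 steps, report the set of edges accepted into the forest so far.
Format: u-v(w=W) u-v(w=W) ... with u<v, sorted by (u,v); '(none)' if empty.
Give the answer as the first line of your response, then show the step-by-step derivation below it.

1-5(w=5) 2-3(w=2) 2-5(w=2) 4-5(w=2)

step 1: add edge 2-3 (w=2); MST = {2-3(w=2)}
step 2: add edge 2-5 (w=2); MST = {2-3(w=2) 2-5(w=2)}
step 3: add edge 4-5 (w=2); MST = {2-3(w=2) 2-5(w=2) 4-5(w=2)}
step 4: add edge 1-5 (w=5); MST = {1-5(w=5) 2-3(w=2) 2-5(w=2) 4-5(w=2)}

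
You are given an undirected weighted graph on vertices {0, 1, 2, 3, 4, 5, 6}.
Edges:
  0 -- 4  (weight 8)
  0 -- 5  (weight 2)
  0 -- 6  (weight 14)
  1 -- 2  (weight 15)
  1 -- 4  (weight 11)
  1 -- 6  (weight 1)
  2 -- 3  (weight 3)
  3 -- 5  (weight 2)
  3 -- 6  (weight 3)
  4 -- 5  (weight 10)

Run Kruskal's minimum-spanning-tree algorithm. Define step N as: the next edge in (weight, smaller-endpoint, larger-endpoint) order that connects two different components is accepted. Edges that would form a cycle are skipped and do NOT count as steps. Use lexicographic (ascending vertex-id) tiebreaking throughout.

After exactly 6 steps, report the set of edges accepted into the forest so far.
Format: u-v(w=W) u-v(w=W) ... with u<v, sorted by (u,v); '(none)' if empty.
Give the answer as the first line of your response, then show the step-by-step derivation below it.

0-4(w=8) 0-5(w=2) 1-6(w=1) 2-3(w=3) 3-5(w=2) 3-6(w=3)

step 1: add edge 1-6 (w=1); MST = {1-6(w=1)}
step 2: add edge 0-5 (w=2); MST = {0-5(w=2) 1-6(w=1)}
step 3: add edge 3-5 (w=2); MST = {0-5(w=2) 1-6(w=1) 3-5(w=2)}
step 4: add edge 2-3 (w=3); MST = {0-5(w=2) 1-6(w=1) 2-3(w=3) 3-5(w=2)}
step 5: add edge 3-6 (w=3); MST = {0-5(w=2) 1-6(w=1) 2-3(w=3) 3-5(w=2) 3-6(w=3)}
step 6: add edge 0-4 (w=8); MST = {0-4(w=8) 0-5(w=2) 1-6(w=1) 2-3(w=3) 3-5(w=2) 3-6(w=3)}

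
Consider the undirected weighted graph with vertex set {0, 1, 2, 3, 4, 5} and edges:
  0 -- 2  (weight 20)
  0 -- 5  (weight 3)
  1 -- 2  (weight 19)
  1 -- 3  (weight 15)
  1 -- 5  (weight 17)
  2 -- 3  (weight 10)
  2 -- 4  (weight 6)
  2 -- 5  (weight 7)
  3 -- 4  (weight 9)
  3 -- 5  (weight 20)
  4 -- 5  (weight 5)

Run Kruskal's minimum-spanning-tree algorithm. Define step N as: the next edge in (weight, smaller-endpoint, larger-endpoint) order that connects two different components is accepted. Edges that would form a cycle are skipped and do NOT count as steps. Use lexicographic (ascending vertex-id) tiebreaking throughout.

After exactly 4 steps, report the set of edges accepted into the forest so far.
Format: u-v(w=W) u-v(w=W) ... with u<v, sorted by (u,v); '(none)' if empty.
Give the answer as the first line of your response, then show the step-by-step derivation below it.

0-5(w=3) 2-4(w=6) 3-4(w=9) 4-5(w=5)

step 1: add edge 0-5 (w=3); MST = {0-5(w=3)}
step 2: add edge 4-5 (w=5); MST = {0-5(w=3) 4-5(w=5)}
step 3: add edge 2-4 (w=6); MST = {0-5(w=3) 2-4(w=6) 4-5(w=5)}
step 4: add edge 3-4 (w=9); MST = {0-5(w=3) 2-4(w=6) 3-4(w=9) 4-5(w=5)}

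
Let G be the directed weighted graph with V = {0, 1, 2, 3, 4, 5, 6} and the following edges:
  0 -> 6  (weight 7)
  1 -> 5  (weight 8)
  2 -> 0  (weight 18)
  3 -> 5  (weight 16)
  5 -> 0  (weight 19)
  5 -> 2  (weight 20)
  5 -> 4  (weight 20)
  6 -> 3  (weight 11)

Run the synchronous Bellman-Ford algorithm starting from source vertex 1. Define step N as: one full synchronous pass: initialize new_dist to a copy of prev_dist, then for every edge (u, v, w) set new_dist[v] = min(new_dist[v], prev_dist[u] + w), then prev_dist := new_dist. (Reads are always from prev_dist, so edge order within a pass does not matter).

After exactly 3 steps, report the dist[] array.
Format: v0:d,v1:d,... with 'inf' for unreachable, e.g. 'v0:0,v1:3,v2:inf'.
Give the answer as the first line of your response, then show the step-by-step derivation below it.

v0:27,v1:0,v2:28,v3:inf,v4:28,v5:8,v6:34

step 1: dist = v0:inf,v1:0,v2:inf,v3:inf,v4:inf,v5:8,v6:inf
step 2: dist = v0:27,v1:0,v2:28,v3:inf,v4:28,v5:8,v6:inf
step 3: dist = v0:27,v1:0,v2:28,v3:inf,v4:28,v5:8,v6:34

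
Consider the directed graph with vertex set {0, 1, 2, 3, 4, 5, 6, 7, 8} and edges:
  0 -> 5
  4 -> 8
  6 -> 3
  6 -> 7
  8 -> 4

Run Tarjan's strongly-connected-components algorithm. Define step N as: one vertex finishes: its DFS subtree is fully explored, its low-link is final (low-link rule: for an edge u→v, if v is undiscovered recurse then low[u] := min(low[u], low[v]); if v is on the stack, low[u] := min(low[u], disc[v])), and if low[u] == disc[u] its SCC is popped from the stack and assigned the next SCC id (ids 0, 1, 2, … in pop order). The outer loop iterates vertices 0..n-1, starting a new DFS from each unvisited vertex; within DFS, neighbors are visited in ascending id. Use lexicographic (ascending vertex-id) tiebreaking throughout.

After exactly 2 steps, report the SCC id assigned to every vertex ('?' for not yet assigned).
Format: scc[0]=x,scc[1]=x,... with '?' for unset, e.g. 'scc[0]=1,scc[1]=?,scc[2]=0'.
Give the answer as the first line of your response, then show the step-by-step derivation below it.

scc[0]=1,scc[1]=?,scc[2]=?,scc[3]=?,scc[4]=?,scc[5]=0,scc[6]=?,scc[7]=?,scc[8]=?

step 1: low=(low[0]=0,low[1]=?,low[2]=?,low[3]=?,low[4]=?,low[5]=1,low[6]=?,low[7]=?,low[8]=?); scc=(scc[0]=?,scc[1]=?,scc[2]=?,scc[3]=?,scc[4]=?,scc[5]=0,scc[6]=?,scc[7]=?,scc[8]=?)
step 2: low=(low[0]=0,low[1]=?,low[2]=?,low[3]=?,low[4]=?,low[5]=1,low[6]=?,low[7]=?,low[8]=?); scc=(scc[0]=1,scc[1]=?,scc[2]=?,scc[3]=?,scc[4]=?,scc[5]=0,scc[6]=?,scc[7]=?,scc[8]=?)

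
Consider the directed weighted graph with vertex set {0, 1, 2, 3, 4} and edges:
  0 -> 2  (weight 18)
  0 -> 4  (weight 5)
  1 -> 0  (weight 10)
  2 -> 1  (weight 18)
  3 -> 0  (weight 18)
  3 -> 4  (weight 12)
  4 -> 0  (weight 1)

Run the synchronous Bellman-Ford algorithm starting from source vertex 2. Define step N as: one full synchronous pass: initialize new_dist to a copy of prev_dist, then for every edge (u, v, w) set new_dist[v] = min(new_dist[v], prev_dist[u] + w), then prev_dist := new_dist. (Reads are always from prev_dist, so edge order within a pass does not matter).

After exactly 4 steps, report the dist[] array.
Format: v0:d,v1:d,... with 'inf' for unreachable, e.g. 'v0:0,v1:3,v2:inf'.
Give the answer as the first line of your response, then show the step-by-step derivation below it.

v0:28,v1:18,v2:0,v3:inf,v4:33

step 1: dist = v0:inf,v1:18,v2:0,v3:inf,v4:inf
step 2: dist = v0:28,v1:18,v2:0,v3:inf,v4:inf
step 3: dist = v0:28,v1:18,v2:0,v3:inf,v4:33
step 4: dist = v0:28,v1:18,v2:0,v3:inf,v4:33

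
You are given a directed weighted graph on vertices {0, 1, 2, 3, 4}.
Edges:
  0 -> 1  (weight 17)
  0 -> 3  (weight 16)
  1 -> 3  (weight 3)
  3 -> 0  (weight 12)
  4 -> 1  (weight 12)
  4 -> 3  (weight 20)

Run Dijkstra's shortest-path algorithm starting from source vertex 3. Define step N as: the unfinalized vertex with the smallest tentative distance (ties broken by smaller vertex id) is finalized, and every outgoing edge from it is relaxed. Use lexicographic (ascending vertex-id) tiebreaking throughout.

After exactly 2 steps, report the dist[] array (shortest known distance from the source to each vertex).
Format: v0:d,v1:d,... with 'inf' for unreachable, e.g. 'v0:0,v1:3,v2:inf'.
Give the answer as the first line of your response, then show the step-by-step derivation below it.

v0:12,v1:29,v2:inf,v3:0,v4:inf

step 1: dist = v0:12,v1:inf,v2:inf,v3:0,v4:inf
step 2: dist = v0:12,v1:29,v2:inf,v3:0,v4:inf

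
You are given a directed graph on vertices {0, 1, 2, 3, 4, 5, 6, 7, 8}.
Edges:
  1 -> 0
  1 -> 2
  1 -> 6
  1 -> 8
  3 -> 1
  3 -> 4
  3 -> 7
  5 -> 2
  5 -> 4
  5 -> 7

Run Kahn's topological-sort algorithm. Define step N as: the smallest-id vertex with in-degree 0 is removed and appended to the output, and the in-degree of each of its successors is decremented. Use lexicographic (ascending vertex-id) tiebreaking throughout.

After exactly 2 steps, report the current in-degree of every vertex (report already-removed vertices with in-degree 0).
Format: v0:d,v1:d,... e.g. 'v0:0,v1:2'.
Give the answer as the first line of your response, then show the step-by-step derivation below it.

v0:0,v1:0,v2:1,v3:0,v4:1,v5:0,v6:0,v7:1,v8:0

step 1: output 3; order=[3]; indeg=(1,0,2,0,1,0,1,1,1)
step 2: output 1; order=[3,1]; indeg=(0,0,1,0,1,0,0,1,0)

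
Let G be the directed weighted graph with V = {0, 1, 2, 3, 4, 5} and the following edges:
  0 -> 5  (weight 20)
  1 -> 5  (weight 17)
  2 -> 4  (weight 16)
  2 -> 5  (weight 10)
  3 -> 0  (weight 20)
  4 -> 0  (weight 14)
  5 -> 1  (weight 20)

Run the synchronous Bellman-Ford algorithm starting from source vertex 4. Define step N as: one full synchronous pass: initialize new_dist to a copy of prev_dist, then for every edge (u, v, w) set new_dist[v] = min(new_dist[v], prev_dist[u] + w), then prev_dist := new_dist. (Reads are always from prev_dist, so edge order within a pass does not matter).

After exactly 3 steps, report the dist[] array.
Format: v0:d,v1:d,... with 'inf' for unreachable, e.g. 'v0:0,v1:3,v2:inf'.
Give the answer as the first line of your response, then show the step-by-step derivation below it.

v0:14,v1:54,v2:inf,v3:inf,v4:0,v5:34

step 1: dist = v0:14,v1:inf,v2:inf,v3:inf,v4:0,v5:inf
step 2: dist = v0:14,v1:inf,v2:inf,v3:inf,v4:0,v5:34
step 3: dist = v0:14,v1:54,v2:inf,v3:inf,v4:0,v5:34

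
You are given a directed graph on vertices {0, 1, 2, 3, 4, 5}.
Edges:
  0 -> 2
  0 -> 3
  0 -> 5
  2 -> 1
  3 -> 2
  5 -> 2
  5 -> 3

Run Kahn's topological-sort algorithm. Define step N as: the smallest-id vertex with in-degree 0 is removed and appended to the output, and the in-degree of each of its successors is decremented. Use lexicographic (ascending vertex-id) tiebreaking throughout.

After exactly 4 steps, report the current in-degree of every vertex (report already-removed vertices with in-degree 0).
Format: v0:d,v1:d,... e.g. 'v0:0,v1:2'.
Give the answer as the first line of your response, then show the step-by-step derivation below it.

v0:0,v1:1,v2:0,v3:0,v4:0,v5:0

step 1: output 0; order=[0]; indeg=(0,1,2,1,0,0)
step 2: output 4; order=[0,4]; indeg=(0,1,2,1,0,0)
step 3: output 5; order=[0,4,5]; indeg=(0,1,1,0,0,0)
step 4: output 3; order=[0,4,5,3]; indeg=(0,1,0,0,0,0)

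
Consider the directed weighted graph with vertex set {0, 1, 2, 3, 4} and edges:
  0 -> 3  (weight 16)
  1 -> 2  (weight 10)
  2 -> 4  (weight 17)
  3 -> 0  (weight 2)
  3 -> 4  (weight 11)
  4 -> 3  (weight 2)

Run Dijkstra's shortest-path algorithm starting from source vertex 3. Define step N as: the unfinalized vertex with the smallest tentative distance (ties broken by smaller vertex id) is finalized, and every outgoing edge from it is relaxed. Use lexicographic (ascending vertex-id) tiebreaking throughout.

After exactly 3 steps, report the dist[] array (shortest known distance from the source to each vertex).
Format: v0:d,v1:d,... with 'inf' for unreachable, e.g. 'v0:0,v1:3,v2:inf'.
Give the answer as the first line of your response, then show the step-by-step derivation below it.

v0:2,v1:inf,v2:inf,v3:0,v4:11

step 1: dist = v0:2,v1:inf,v2:inf,v3:0,v4:11
step 2: dist = v0:2,v1:inf,v2:inf,v3:0,v4:11
step 3: dist = v0:2,v1:inf,v2:inf,v3:0,v4:11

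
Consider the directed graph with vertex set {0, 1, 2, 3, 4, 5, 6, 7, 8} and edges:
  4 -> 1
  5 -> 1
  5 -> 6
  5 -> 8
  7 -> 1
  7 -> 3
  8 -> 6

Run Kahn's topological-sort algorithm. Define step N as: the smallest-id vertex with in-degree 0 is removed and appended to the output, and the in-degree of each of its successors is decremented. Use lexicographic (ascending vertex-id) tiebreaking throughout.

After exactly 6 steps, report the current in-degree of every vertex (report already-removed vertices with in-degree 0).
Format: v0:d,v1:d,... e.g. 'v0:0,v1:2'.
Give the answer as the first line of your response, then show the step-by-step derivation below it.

v0:0,v1:0,v2:0,v3:0,v4:0,v5:0,v6:1,v7:0,v8:0

step 1: output 0; order=[0]; indeg=(0,3,0,1,0,0,2,0,1)
step 2: output 2; order=[0,2]; indeg=(0,3,0,1,0,0,2,0,1)
step 3: output 4; order=[0,2,4]; indeg=(0,2,0,1,0,0,2,0,1)
step 4: output 5; order=[0,2,4,5]; indeg=(0,1,0,1,0,0,1,0,0)
step 5: output 7; order=[0,2,4,5,7]; indeg=(0,0,0,0,0,0,1,0,0)
step 6: output 1; order=[0,2,4,5,7,1]; indeg=(0,0,0,0,0,0,1,0,0)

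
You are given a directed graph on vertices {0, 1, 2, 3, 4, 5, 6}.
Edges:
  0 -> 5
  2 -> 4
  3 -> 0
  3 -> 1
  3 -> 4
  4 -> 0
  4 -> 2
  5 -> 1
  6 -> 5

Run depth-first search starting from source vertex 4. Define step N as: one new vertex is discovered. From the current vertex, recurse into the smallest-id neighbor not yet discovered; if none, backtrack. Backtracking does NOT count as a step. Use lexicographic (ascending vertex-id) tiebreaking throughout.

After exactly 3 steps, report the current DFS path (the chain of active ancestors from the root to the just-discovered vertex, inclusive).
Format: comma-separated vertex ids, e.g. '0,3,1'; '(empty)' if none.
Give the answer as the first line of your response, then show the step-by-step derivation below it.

4,0,5

step 1: discover 4; path=4; order=4
step 2: discover 0; path=4>0; order=4,0
step 3: discover 5; path=4>0>5; order=4,0,5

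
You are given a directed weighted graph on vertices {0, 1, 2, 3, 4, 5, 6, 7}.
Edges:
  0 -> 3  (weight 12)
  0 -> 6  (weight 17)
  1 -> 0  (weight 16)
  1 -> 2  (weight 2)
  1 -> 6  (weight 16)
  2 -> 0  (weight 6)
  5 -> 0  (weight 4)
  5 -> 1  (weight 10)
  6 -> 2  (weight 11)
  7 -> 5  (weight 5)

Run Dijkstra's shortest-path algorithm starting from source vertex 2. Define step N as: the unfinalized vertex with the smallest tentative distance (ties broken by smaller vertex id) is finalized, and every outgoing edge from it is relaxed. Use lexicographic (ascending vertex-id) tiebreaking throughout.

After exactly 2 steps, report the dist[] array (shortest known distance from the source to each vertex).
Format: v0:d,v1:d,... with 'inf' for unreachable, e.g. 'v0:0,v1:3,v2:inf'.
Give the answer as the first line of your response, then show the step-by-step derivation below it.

v0:6,v1:inf,v2:0,v3:18,v4:inf,v5:inf,v6:23,v7:inf

step 1: dist = v0:6,v1:inf,v2:0,v3:inf,v4:inf,v5:inf,v6:inf,v7:inf
step 2: dist = v0:6,v1:inf,v2:0,v3:18,v4:inf,v5:inf,v6:23,v7:inf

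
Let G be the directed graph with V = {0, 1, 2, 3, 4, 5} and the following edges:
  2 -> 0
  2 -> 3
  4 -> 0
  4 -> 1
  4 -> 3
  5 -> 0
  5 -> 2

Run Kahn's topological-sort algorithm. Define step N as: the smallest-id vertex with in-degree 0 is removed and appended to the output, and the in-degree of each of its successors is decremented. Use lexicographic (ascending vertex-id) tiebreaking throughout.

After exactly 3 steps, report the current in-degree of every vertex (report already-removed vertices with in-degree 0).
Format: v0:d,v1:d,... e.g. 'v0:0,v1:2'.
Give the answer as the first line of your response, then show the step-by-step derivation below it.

v0:1,v1:0,v2:0,v3:1,v4:0,v5:0

step 1: output 4; order=[4]; indeg=(2,0,1,1,0,0)
step 2: output 1; order=[4,1]; indeg=(2,0,1,1,0,0)
step 3: output 5; order=[4,1,5]; indeg=(1,0,0,1,0,0)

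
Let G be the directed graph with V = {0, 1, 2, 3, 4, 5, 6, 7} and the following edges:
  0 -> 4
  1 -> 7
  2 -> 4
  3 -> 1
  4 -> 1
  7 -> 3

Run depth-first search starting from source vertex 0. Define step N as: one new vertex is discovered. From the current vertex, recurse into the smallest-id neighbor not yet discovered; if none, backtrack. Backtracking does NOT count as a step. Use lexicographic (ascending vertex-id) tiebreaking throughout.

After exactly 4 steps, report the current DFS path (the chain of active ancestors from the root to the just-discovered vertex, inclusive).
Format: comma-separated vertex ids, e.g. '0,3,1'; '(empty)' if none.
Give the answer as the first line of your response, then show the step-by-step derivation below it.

0,4,1,7

step 1: discover 0; path=0; order=0
step 2: discover 4; path=0>4; order=0,4
step 3: discover 1; path=0>4>1; order=0,4,1
step 4: discover 7; path=0>4>1>7; order=0,4,1,7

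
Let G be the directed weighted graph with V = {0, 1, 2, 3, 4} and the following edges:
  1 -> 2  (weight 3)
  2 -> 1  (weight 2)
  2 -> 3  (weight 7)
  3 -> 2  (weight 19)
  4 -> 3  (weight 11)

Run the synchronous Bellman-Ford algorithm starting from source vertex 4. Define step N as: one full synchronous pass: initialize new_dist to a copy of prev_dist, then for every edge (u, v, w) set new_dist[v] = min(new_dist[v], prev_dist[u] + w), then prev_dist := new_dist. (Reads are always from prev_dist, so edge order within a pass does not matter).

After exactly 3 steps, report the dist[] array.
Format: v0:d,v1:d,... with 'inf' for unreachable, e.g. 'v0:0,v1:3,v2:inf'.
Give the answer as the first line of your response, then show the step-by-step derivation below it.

v0:inf,v1:32,v2:30,v3:11,v4:0

step 1: dist = v0:inf,v1:inf,v2:inf,v3:11,v4:0
step 2: dist = v0:inf,v1:inf,v2:30,v3:11,v4:0
step 3: dist = v0:inf,v1:32,v2:30,v3:11,v4:0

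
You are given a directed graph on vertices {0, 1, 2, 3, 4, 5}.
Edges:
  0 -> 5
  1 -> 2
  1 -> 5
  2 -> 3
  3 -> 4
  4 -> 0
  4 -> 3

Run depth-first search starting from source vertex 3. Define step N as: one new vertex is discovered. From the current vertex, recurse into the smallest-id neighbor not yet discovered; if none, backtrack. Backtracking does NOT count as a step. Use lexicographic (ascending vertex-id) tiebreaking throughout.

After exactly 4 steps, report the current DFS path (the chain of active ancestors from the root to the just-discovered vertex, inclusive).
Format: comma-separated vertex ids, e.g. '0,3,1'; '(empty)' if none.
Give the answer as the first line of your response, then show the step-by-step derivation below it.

3,4,0,5

step 1: discover 3; path=3; order=3
step 2: discover 4; path=3>4; order=3,4
step 3: discover 0; path=3>4>0; order=3,4,0
step 4: discover 5; path=3>4>0>5; order=3,4,0,5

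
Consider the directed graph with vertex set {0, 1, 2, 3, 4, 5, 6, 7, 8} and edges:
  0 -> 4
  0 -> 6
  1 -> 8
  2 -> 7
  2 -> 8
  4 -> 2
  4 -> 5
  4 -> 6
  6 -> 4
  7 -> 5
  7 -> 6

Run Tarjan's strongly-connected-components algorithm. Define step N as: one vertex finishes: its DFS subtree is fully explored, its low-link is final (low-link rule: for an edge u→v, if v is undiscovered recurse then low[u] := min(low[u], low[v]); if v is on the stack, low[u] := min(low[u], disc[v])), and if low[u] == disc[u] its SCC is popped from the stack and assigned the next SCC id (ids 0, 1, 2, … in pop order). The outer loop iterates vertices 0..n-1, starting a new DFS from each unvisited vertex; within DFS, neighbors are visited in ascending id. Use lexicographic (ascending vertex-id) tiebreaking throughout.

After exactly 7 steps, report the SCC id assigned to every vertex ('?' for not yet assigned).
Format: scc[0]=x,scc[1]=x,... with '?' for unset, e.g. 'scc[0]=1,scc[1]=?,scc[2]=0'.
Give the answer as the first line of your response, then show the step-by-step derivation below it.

scc[0]=3,scc[1]=?,scc[2]=2,scc[3]=?,scc[4]=2,scc[5]=0,scc[6]=2,scc[7]=2,scc[8]=1

step 1: low=(low[0]=0,low[1]=?,low[2]=2,low[3]=?,low[4]=1,low[5]=4,low[6]=?,low[7]=3,low[8]=?); scc=(scc[0]=?,scc[1]=?,scc[2]=?,scc[3]=?,scc[4]=?,scc[5]=0,scc[6]=?,scc[7]=?,scc[8]=?)
step 2: low=(low[0]=0,low[1]=?,low[2]=2,low[3]=?,low[4]=1,low[5]=4,low[6]=1,low[7]=3,low[8]=?); scc=(scc[0]=?,scc[1]=?,scc[2]=?,scc[3]=?,scc[4]=?,scc[5]=0,scc[6]=?,scc[7]=?,scc[8]=?)
step 3: low=(low[0]=0,low[1]=?,low[2]=2,low[3]=?,low[4]=1,low[5]=4,low[6]=1,low[7]=1,low[8]=?); scc=(scc[0]=?,scc[1]=?,scc[2]=?,scc[3]=?,scc[4]=?,scc[5]=0,scc[6]=?,scc[7]=?,scc[8]=?)
step 4: low=(low[0]=0,low[1]=?,low[2]=1,low[3]=?,low[4]=1,low[5]=4,low[6]=1,low[7]=1,low[8]=6); scc=(scc[0]=?,scc[1]=?,scc[2]=?,scc[3]=?,scc[4]=?,scc[5]=0,scc[6]=?,scc[7]=?,scc[8]=1)
step 5: low=(low[0]=0,low[1]=?,low[2]=1,low[3]=?,low[4]=1,low[5]=4,low[6]=1,low[7]=1,low[8]=6); scc=(scc[0]=?,scc[1]=?,scc[2]=?,scc[3]=?,scc[4]=?,scc[5]=0,scc[6]=?,scc[7]=?,scc[8]=1)
step 6: low=(low[0]=0,low[1]=?,low[2]=1,low[3]=?,low[4]=1,low[5]=4,low[6]=1,low[7]=1,low[8]=6); scc=(scc[0]=?,scc[1]=?,scc[2]=2,scc[3]=?,scc[4]=2,scc[5]=0,scc[6]=2,scc[7]=2,scc[8]=1)
step 7: low=(low[0]=0,low[1]=?,low[2]=1,low[3]=?,low[4]=1,low[5]=4,low[6]=1,low[7]=1,low[8]=6); scc=(scc[0]=3,scc[1]=?,scc[2]=2,scc[3]=?,scc[4]=2,scc[5]=0,scc[6]=2,scc[7]=2,scc[8]=1)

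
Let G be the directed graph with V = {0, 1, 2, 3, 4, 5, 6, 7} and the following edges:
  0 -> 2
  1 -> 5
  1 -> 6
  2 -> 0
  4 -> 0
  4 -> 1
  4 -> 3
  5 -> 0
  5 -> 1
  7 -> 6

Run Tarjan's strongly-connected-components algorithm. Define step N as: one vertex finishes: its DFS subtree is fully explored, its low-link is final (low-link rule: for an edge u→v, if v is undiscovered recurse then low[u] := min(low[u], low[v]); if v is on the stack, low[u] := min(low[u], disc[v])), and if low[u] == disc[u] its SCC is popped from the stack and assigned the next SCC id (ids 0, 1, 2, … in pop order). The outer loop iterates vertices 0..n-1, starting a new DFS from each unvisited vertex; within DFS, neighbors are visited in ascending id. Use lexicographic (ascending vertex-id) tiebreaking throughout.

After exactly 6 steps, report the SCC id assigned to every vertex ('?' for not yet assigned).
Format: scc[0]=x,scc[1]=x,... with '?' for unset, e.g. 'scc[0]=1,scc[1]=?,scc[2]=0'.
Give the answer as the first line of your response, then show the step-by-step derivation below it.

scc[0]=0,scc[1]=2,scc[2]=0,scc[3]=3,scc[4]=?,scc[5]=2,scc[6]=1,scc[7]=?

step 1: low=(low[0]=0,low[1]=?,low[2]=0,low[3]=?,low[4]=?,low[5]=?,low[6]=?,low[7]=?); scc=(scc[0]=?,scc[1]=?,scc[2]=?,scc[3]=?,scc[4]=?,scc[5]=?,scc[6]=?,scc[7]=?)
step 2: low=(low[0]=0,low[1]=?,low[2]=0,low[3]=?,low[4]=?,low[5]=?,low[6]=?,low[7]=?); scc=(scc[0]=0,scc[1]=?,scc[2]=0,scc[3]=?,scc[4]=?,scc[5]=?,scc[6]=?,scc[7]=?)
step 3: low=(low[0]=0,low[1]=2,low[2]=0,low[3]=?,low[4]=?,low[5]=2,low[6]=?,low[7]=?); scc=(scc[0]=0,scc[1]=?,scc[2]=0,scc[3]=?,scc[4]=?,scc[5]=?,scc[6]=?,scc[7]=?)
step 4: low=(low[0]=0,low[1]=2,low[2]=0,low[3]=?,low[4]=?,low[5]=2,low[6]=4,low[7]=?); scc=(scc[0]=0,scc[1]=?,scc[2]=0,scc[3]=?,scc[4]=?,scc[5]=?,scc[6]=1,scc[7]=?)
step 5: low=(low[0]=0,low[1]=2,low[2]=0,low[3]=?,low[4]=?,low[5]=2,low[6]=4,low[7]=?); scc=(scc[0]=0,scc[1]=2,scc[2]=0,scc[3]=?,scc[4]=?,scc[5]=2,scc[6]=1,scc[7]=?)
step 6: low=(low[0]=0,low[1]=2,low[2]=0,low[3]=5,low[4]=?,low[5]=2,low[6]=4,low[7]=?); scc=(scc[0]=0,scc[1]=2,scc[2]=0,scc[3]=3,scc[4]=?,scc[5]=2,scc[6]=1,scc[7]=?)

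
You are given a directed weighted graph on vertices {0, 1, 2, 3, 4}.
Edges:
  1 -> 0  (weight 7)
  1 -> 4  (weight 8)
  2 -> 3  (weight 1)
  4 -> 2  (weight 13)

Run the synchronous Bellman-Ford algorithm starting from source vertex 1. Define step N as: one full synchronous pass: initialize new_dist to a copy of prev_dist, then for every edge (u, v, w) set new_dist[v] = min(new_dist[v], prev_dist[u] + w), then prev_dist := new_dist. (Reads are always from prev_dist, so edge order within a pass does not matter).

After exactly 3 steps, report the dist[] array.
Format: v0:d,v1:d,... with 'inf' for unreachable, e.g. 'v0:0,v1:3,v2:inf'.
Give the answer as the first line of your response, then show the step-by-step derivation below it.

v0:7,v1:0,v2:21,v3:22,v4:8

step 1: dist = v0:7,v1:0,v2:inf,v3:inf,v4:8
step 2: dist = v0:7,v1:0,v2:21,v3:inf,v4:8
step 3: dist = v0:7,v1:0,v2:21,v3:22,v4:8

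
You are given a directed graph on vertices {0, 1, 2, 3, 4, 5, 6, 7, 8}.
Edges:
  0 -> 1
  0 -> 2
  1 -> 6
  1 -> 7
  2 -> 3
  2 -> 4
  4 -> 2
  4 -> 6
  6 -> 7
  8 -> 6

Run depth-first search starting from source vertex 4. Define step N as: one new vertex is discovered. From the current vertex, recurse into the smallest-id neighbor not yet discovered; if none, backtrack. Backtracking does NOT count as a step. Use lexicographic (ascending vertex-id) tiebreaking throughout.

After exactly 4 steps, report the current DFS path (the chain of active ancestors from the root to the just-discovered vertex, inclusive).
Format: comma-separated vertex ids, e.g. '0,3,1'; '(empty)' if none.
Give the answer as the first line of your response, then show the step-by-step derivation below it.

4,6

step 1: discover 4; path=4; order=4
step 2: discover 2; path=4>2; order=4,2
step 3: discover 3; path=4>2>3; order=4,2,3
step 4: discover 6; path=4>6; order=4,2,3,6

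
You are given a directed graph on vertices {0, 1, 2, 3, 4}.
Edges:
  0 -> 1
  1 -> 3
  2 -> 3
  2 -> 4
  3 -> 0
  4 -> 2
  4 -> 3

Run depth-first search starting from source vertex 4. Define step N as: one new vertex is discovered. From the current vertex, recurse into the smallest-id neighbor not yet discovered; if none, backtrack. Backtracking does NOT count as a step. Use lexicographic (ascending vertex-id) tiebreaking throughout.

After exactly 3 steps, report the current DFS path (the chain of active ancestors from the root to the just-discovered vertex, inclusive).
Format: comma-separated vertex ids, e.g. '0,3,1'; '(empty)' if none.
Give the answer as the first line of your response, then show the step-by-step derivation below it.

4,2,3

step 1: discover 4; path=4; order=4
step 2: discover 2; path=4>2; order=4,2
step 3: discover 3; path=4>2>3; order=4,2,3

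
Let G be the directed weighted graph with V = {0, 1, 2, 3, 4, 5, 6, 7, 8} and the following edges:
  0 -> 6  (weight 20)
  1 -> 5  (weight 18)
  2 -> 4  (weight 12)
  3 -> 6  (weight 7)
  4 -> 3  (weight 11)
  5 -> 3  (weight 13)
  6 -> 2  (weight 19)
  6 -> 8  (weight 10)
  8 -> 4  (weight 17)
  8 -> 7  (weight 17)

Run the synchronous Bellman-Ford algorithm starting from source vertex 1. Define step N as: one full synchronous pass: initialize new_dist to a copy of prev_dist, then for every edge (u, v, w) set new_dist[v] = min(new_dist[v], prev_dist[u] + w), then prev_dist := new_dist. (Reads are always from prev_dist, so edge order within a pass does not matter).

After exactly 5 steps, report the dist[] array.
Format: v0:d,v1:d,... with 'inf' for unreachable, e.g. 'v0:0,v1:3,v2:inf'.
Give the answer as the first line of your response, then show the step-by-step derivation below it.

v0:inf,v1:0,v2:57,v3:31,v4:65,v5:18,v6:38,v7:65,v8:48

step 1: dist = v0:inf,v1:0,v2:inf,v3:inf,v4:inf,v5:18,v6:inf,v7:inf,v8:inf
step 2: dist = v0:inf,v1:0,v2:inf,v3:31,v4:inf,v5:18,v6:inf,v7:inf,v8:inf
step 3: dist = v0:inf,v1:0,v2:inf,v3:31,v4:inf,v5:18,v6:38,v7:inf,v8:inf
step 4: dist = v0:inf,v1:0,v2:57,v3:31,v4:inf,v5:18,v6:38,v7:inf,v8:48
step 5: dist = v0:inf,v1:0,v2:57,v3:31,v4:65,v5:18,v6:38,v7:65,v8:48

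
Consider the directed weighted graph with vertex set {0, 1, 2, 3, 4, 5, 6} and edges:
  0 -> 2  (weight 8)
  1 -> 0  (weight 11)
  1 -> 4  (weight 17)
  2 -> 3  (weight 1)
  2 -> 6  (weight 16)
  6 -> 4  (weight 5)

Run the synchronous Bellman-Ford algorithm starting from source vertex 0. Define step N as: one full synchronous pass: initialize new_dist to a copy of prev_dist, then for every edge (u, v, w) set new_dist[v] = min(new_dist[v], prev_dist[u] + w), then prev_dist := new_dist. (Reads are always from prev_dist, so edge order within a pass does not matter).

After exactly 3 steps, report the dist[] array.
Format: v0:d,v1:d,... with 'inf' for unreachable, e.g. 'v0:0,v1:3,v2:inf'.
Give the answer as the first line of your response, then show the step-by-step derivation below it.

v0:0,v1:inf,v2:8,v3:9,v4:29,v5:inf,v6:24

step 1: dist = v0:0,v1:inf,v2:8,v3:inf,v4:inf,v5:inf,v6:inf
step 2: dist = v0:0,v1:inf,v2:8,v3:9,v4:inf,v5:inf,v6:24
step 3: dist = v0:0,v1:inf,v2:8,v3:9,v4:29,v5:inf,v6:24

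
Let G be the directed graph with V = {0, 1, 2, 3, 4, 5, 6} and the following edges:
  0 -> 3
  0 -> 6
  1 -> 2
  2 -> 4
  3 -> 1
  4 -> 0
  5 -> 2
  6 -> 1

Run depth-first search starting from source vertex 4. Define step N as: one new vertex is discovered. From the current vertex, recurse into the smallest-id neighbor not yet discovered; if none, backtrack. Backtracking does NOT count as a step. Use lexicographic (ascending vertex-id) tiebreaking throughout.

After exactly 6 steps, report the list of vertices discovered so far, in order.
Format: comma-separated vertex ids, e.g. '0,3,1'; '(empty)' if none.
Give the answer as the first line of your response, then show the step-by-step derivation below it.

4,0,3,1,2,6

step 1: discover 4; path=4; order=4
step 2: discover 0; path=4>0; order=4,0
step 3: discover 3; path=4>0>3; order=4,0,3
step 4: discover 1; path=4>0>3>1; order=4,0,3,1
step 5: discover 2; path=4>0>3>1>2; order=4,0,3,1,2
step 6: discover 6; path=4>0>6; order=4,0,3,1,2,6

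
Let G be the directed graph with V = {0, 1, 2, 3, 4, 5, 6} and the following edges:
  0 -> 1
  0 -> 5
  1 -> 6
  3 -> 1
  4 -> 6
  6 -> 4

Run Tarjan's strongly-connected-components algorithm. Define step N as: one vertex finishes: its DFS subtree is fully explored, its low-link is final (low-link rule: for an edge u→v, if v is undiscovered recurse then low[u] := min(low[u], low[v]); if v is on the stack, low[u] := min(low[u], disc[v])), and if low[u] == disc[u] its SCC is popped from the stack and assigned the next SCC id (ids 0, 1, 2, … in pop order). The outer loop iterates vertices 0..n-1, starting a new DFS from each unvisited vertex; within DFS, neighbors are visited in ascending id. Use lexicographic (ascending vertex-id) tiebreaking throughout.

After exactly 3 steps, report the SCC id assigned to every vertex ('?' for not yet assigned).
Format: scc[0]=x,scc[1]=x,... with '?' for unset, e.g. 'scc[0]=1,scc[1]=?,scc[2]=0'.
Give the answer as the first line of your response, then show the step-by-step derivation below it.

scc[0]=?,scc[1]=1,scc[2]=?,scc[3]=?,scc[4]=0,scc[5]=?,scc[6]=0

step 1: low=(low[0]=0,low[1]=1,low[2]=?,low[3]=?,low[4]=2,low[5]=?,low[6]=2); scc=(scc[0]=?,scc[1]=?,scc[2]=?,scc[3]=?,scc[4]=?,scc[5]=?,scc[6]=?)
step 2: low=(low[0]=0,low[1]=1,low[2]=?,low[3]=?,low[4]=2,low[5]=?,low[6]=2); scc=(scc[0]=?,scc[1]=?,scc[2]=?,scc[3]=?,scc[4]=0,scc[5]=?,scc[6]=0)
step 3: low=(low[0]=0,low[1]=1,low[2]=?,low[3]=?,low[4]=2,low[5]=?,low[6]=2); scc=(scc[0]=?,scc[1]=1,scc[2]=?,scc[3]=?,scc[4]=0,scc[5]=?,scc[6]=0)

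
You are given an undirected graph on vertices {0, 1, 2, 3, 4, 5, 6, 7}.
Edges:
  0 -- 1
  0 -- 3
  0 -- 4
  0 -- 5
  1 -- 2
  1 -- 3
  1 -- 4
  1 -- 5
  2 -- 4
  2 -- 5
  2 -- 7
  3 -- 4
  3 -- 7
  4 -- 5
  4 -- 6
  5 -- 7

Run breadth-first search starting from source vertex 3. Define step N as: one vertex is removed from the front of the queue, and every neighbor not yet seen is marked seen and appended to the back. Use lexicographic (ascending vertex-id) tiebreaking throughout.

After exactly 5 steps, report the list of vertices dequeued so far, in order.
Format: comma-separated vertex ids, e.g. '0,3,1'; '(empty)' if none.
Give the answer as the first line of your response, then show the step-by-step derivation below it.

3,0,1,4,7

step 1: dequeue 3; queue=[0,1,4,7]; order=3
step 2: dequeue 0; queue=[1,4,7,5]; order=3,0
step 3: dequeue 1; queue=[4,7,5,2]; order=3,0,1
step 4: dequeue 4; queue=[7,5,2,6]; order=3,0,1,4
step 5: dequeue 7; queue=[5,2,6]; order=3,0,1,4,7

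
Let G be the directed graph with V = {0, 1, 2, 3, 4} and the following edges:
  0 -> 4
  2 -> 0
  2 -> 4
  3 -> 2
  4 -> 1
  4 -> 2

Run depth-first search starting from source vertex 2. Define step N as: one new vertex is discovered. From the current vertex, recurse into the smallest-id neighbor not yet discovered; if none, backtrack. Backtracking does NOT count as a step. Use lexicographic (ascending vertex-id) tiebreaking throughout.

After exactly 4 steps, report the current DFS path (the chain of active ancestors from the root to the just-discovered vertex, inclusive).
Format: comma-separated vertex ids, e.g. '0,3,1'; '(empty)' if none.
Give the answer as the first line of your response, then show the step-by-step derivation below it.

2,0,4,1

step 1: discover 2; path=2; order=2
step 2: discover 0; path=2>0; order=2,0
step 3: discover 4; path=2>0>4; order=2,0,4
step 4: discover 1; path=2>0>4>1; order=2,0,4,1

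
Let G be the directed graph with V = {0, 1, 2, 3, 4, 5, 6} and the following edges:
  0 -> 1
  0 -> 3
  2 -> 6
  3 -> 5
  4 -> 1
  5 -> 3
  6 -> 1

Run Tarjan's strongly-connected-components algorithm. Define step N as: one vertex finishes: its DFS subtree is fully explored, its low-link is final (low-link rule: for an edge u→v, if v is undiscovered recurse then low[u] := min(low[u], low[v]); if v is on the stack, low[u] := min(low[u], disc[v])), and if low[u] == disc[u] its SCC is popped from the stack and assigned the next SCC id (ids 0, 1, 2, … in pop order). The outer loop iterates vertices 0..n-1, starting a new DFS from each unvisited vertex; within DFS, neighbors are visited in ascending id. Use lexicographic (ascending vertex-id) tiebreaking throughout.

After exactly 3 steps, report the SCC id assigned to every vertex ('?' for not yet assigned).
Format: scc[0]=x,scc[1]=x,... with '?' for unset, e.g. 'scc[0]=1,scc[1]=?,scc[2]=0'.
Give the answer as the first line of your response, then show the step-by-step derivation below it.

scc[0]=?,scc[1]=0,scc[2]=?,scc[3]=1,scc[4]=?,scc[5]=1,scc[6]=?

step 1: low=(low[0]=0,low[1]=1,low[2]=?,low[3]=?,low[4]=?,low[5]=?,low[6]=?); scc=(scc[0]=?,scc[1]=0,scc[2]=?,scc[3]=?,scc[4]=?,scc[5]=?,scc[6]=?)
step 2: low=(low[0]=0,low[1]=1,low[2]=?,low[3]=2,low[4]=?,low[5]=2,low[6]=?); scc=(scc[0]=?,scc[1]=0,scc[2]=?,scc[3]=?,scc[4]=?,scc[5]=?,scc[6]=?)
step 3: low=(low[0]=0,low[1]=1,low[2]=?,low[3]=2,low[4]=?,low[5]=2,low[6]=?); scc=(scc[0]=?,scc[1]=0,scc[2]=?,scc[3]=1,scc[4]=?,scc[5]=1,scc[6]=?)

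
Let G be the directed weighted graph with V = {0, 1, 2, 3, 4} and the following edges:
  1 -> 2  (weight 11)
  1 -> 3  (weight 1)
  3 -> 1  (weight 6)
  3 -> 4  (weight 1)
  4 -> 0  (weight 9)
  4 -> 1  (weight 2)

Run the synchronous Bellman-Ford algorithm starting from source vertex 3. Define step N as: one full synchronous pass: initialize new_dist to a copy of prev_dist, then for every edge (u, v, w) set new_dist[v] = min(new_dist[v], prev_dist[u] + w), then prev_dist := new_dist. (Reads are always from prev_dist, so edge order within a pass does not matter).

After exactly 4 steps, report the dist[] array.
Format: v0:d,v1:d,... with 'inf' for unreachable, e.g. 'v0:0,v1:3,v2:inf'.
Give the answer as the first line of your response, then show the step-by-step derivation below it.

v0:10,v1:3,v2:14,v3:0,v4:1

step 1: dist = v0:inf,v1:6,v2:inf,v3:0,v4:1
step 2: dist = v0:10,v1:3,v2:17,v3:0,v4:1
step 3: dist = v0:10,v1:3,v2:14,v3:0,v4:1
step 4: dist = v0:10,v1:3,v2:14,v3:0,v4:1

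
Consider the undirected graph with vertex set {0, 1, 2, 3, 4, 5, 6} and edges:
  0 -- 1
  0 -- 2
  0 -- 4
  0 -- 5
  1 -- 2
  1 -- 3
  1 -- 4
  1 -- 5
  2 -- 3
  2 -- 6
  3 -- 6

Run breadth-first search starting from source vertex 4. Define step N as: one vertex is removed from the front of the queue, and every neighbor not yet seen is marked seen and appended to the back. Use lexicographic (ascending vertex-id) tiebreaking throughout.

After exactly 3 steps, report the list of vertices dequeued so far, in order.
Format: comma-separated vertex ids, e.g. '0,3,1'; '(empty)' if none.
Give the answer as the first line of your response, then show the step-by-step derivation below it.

4,0,1

step 1: dequeue 4; queue=[0,1]; order=4
step 2: dequeue 0; queue=[1,2,5]; order=4,0
step 3: dequeue 1; queue=[2,5,3]; order=4,0,1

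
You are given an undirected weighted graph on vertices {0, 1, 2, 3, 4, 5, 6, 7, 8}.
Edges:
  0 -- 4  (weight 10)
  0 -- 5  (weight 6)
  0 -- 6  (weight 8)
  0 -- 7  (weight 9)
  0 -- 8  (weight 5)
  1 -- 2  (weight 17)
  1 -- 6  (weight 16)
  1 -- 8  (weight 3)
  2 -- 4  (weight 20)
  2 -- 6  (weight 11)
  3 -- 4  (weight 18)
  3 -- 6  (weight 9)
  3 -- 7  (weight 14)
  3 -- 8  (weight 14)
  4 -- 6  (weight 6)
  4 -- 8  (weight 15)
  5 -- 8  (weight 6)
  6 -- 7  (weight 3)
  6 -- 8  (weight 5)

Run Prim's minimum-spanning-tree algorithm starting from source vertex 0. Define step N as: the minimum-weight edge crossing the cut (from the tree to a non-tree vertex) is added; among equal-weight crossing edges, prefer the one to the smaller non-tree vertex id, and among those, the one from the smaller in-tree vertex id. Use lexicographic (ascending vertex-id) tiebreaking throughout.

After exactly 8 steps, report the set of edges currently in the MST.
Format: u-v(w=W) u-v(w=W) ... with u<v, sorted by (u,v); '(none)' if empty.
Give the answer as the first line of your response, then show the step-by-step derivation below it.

0-5(w=6) 0-8(w=5) 1-8(w=3) 2-6(w=11) 3-6(w=9) 4-6(w=6) 6-7(w=3) 6-8(w=5)

step 1: add edge 0-8 (w=5); MST = {0-8(w=5)}
step 2: add edge 1-8 (w=3); MST = {0-8(w=5) 1-8(w=3)}
step 3: add edge 6-8 (w=5); MST = {0-8(w=5) 1-8(w=3) 6-8(w=5)}
step 4: add edge 6-7 (w=3); MST = {0-8(w=5) 1-8(w=3) 6-7(w=3) 6-8(w=5)}
step 5: add edge 4-6 (w=6); MST = {0-8(w=5) 1-8(w=3) 4-6(w=6) 6-7(w=3) 6-8(w=5)}
step 6: add edge 0-5 (w=6); MST = {0-5(w=6) 0-8(w=5) 1-8(w=3) 4-6(w=6) 6-7(w=3) 6-8(w=5)}
step 7: add edge 3-6 (w=9); MST = {0-5(w=6) 0-8(w=5) 1-8(w=3) 3-6(w=9) 4-6(w=6) 6-7(w=3) 6-8(w=5)}
step 8: add edge 2-6 (w=11); MST = {0-5(w=6) 0-8(w=5) 1-8(w=3) 2-6(w=11) 3-6(w=9) 4-6(w=6) 6-7(w=3) 6-8(w=5)}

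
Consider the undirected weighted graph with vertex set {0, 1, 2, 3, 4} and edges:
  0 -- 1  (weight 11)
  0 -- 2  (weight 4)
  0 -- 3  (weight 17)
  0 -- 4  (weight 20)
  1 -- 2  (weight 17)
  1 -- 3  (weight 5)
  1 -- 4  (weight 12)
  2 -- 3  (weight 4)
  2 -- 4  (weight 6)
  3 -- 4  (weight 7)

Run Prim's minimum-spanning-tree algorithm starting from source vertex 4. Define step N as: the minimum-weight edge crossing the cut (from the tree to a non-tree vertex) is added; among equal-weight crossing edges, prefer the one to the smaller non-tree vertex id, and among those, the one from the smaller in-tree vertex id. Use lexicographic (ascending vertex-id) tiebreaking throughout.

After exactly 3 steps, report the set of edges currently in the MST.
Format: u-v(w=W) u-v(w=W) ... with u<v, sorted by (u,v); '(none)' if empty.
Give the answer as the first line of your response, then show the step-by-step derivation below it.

0-2(w=4) 2-3(w=4) 2-4(w=6)

step 1: add edge 2-4 (w=6); MST = {2-4(w=6)}
step 2: add edge 0-2 (w=4); MST = {0-2(w=4) 2-4(w=6)}
step 3: add edge 2-3 (w=4); MST = {0-2(w=4) 2-3(w=4) 2-4(w=6)}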